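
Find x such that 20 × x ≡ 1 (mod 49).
27

gcd(20, 49) = 1, so the inverse exists.
Extended Euclidean algorithm on (49, 20):
49 = 2 × 20 + 9  ⟹  9 = (1)·49 + (-2)·20
20 = 2 × 9 + 2  ⟹  2 = (-2)·49 + (5)·20
9 = 4 × 2 + 1  ⟹  1 = (9)·49 + (-22)·20
So (-22)·20 ≡ 1 (mod 49), i.e. 20^(-1) ≡ -22 ≡ 27 (mod 49).
Check: 20 × 27 = 540 ≡ 1 (mod 49)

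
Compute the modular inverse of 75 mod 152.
75

gcd(75, 152) = 1, so the inverse exists.
Extended Euclidean algorithm on (152, 75):
152 = 2 × 75 + 2  ⟹  2 = (1)·152 + (-2)·75
75 = 37 × 2 + 1  ⟹  1 = (-37)·152 + (75)·75
So (75)·75 ≡ 1 (mod 152), i.e. 75^(-1) ≡ 75 (mod 152).
Check: 75 × 75 = 5625 ≡ 1 (mod 152)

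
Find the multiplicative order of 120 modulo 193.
192

193 is prime, so ord(120) divides φ(193) = 192.
Divisors of 192: 1, 2, 3, 4, 6, 8, 12, 16, 24, 32, 48, 64, 96, 192.
Repeated squaring: 120^1 ≡ 120, 120^2 ≡ 118, 120^4 ≡ 28, 120^8 ≡ 12, 120^16 ≡ 144, 120^32 ≡ 85, 120^64 ≡ 84, 120^128 ≡ 108 (mod 193).
Test 120^d mod 193 for each divisor d in increasing order:
120^1 ≡ 120
120^2 ≡ 118
120^3 = 120^2·120^1 ≡ 71
120^4 ≡ 28
120^6 = 120^4·120^2 ≡ 23
120^8 ≡ 12
120^12 = 120^8·120^4 ≡ 143
120^16 ≡ 144
120^24 = 120^16·120^8 ≡ 184
120^32 ≡ 85
120^48 = 120^32·120^16 ≡ 81
120^64 ≡ 84
120^96 = 120^64·120^32 ≡ 192
120^192 = 120^128·120^64 ≡ 1  ← first divisor giving 1
The order is 192.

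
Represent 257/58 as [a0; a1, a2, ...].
[4; 2, 3, 8]

Euclidean algorithm steps:
257 = 4 × 58 + 25
58 = 2 × 25 + 8
25 = 3 × 8 + 1
8 = 8 × 1 + 0
Continued fraction: [4; 2, 3, 8]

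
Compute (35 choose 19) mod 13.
12

Using Lucas' theorem:
Write n=35 and k=19 in base 13:
n in base 13: [2, 9]
k in base 13: [1, 6]
C(35,19) mod 13 = ∏ C(n_i, k_i) mod 13
Digit binomials (mod 13): C(2,1) = 2; C(9,6) = 84 ≡ 6
Product: 2 × 6 = 12 ≡ 12 (mod 13)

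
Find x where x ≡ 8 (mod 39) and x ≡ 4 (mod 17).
242

Using Chinese Remainder Theorem:
M = 39 × 17 = 663
M1 = 17, M2 = 39
y1 = 17^(-1) mod 39 = 23
y2 = 39^(-1) mod 17 = 7
x = (8×17×23 + 4×39×7) mod 663 = 242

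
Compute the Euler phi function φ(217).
180

217 = 7 × 31
φ(n) = n × ∏(1 - 1/p) for each prime p dividing n
φ(217) = 217 × (1 - 1/7) × (1 - 1/31) = 180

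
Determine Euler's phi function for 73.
72

73 = 73
φ(n) = n × ∏(1 - 1/p) for each prime p dividing n
φ(73) = 73 × (1 - 1/73) = 72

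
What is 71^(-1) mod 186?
131

gcd(71, 186) = 1, so the inverse exists.
Extended Euclidean algorithm on (186, 71):
186 = 2 × 71 + 44  ⟹  44 = (1)·186 + (-2)·71
71 = 1 × 44 + 27  ⟹  27 = (-1)·186 + (3)·71
44 = 1 × 27 + 17  ⟹  17 = (2)·186 + (-5)·71
27 = 1 × 17 + 10  ⟹  10 = (-3)·186 + (8)·71
17 = 1 × 10 + 7  ⟹  7 = (5)·186 + (-13)·71
10 = 1 × 7 + 3  ⟹  3 = (-8)·186 + (21)·71
7 = 2 × 3 + 1  ⟹  1 = (21)·186 + (-55)·71
So (-55)·71 ≡ 1 (mod 186), i.e. 71^(-1) ≡ -55 ≡ 131 (mod 186).
Check: 71 × 131 = 9301 ≡ 1 (mod 186)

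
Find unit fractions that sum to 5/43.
1/9 + 1/194 + 1/75078

Greedy algorithm:
5/43: ceiling(43/5) = 9, use 1/9
2/387: ceiling(387/2) = 194, use 1/194
1/75078: ceiling(75078/1) = 75078, use 1/75078
Result: 5/43 = 1/9 + 1/194 + 1/75078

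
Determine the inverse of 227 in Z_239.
219

gcd(227, 239) = 1, so the inverse exists.
Extended Euclidean algorithm on (239, 227):
239 = 1 × 227 + 12  ⟹  12 = (1)·239 + (-1)·227
227 = 18 × 12 + 11  ⟹  11 = (-18)·239 + (19)·227
12 = 1 × 11 + 1  ⟹  1 = (19)·239 + (-20)·227
So (-20)·227 ≡ 1 (mod 239), i.e. 227^(-1) ≡ -20 ≡ 219 (mod 239).
Check: 227 × 219 = 49713 ≡ 1 (mod 239)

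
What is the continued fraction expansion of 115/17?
[6; 1, 3, 4]

Euclidean algorithm steps:
115 = 6 × 17 + 13
17 = 1 × 13 + 4
13 = 3 × 4 + 1
4 = 4 × 1 + 0
Continued fraction: [6; 1, 3, 4]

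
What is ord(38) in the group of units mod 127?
21

127 is prime, so ord(38) divides φ(127) = 126.
Divisors of 126: 1, 2, 3, 6, 7, 9, 14, 18, 21, 42, 63, 126.
Repeated squaring: 38^1 ≡ 38, 38^2 ≡ 47, 38^4 ≡ 50, 38^8 ≡ 87, 38^16 ≡ 76, 38^32 ≡ 61, 38^64 ≡ 38 (mod 127).
Test 38^d mod 127 for each divisor d in increasing order:
38^1 ≡ 38
38^2 ≡ 47
38^3 = 38^2·38^1 ≡ 8
38^6 = 38^4·38^2 ≡ 64
38^7 = 38^4·38^2·38^1 ≡ 19
38^9 = 38^8·38^1 ≡ 4
38^14 = 38^8·38^4·38^2 ≡ 107
38^18 = 38^16·38^2 ≡ 16
38^21 = 38^16·38^4·38^1 ≡ 1  ← first divisor giving 1
The order is 21.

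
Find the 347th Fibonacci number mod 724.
233

Matrix identity: Q^n = [[F_(n+1), F_n], [F_n, F_(n-1)]] with Q = [[1,1],[1,0]].
n = 347 = 101011011₂. Square-and-multiply, entries mod 724:
Q^1 = [[1,1],[1,0]]
Q^2 = (Q^1)² = [[2,1],[1,1]]
Q^5 = (Q^2)²·Q = [[8,5],[5,3]]
Q^10 = (Q^5)² = [[89,55],[55,34]]
Q^21 = (Q^10)²·Q = [[335,86],[86,249]]
Q^43 = (Q^21)²·Q = [[429,161],[161,268]]
Q^86 = (Q^43)² = [[2,721],[721,5]]
Q^173 = (Q^86)²·Q = [[716,13],[13,703]]
Q^347 = (Q^173)²·Q = [[580,233],[233,347]]
F_347 mod 724 = Q^347[0][1] = 233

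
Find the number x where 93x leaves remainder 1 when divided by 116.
5

gcd(93, 116) = 1, so the inverse exists.
Extended Euclidean algorithm on (116, 93):
116 = 1 × 93 + 23  ⟹  23 = (1)·116 + (-1)·93
93 = 4 × 23 + 1  ⟹  1 = (-4)·116 + (5)·93
So (5)·93 ≡ 1 (mod 116), i.e. 93^(-1) ≡ 5 (mod 116).
Check: 93 × 5 = 465 ≡ 1 (mod 116)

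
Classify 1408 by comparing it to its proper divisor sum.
abundant

Proper divisors of 1408: sum = 1 + 2 + 4 + 8 + 11 + 16 + 22 + 32 + 44 + 64 + 88 + 128 + 176 + 352 + 704 = 1652
Since 1652 > 1408, 1408 is abundant.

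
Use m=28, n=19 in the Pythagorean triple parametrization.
(423, 1064, 1145)

Euclid's formula: a = m² - n², b = 2mn, c = m² + n²
m = 28, n = 19
a = 28² - 19² = 784 - 361 = 423
b = 2 × 28 × 19 = 1064
c = 28² + 19² = 784 + 361 = 1145
Verification: 423² + 1064² = 178929 + 1132096 = 1311025 = 1145² ✓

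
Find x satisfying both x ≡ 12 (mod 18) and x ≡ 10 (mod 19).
48

Using Chinese Remainder Theorem:
M = 18 × 19 = 342
M1 = 19, M2 = 18
y1 = 19^(-1) mod 18 = 1
y2 = 18^(-1) mod 19 = 18
x = (12×19×1 + 10×18×18) mod 342 = 48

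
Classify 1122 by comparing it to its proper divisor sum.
abundant

Proper divisors of 1122: sum = 1 + 2 + 3 + 6 + 11 + 17 + 22 + 33 + 34 + 51 + 66 + 102 + 187 + 374 + 561 = 1470
Since 1470 > 1122, 1122 is abundant.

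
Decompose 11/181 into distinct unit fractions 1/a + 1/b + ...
1/17 + 1/513 + 1/1578501

Greedy algorithm:
11/181: ceiling(181/11) = 17, use 1/17
6/3077: ceiling(3077/6) = 513, use 1/513
1/1578501: ceiling(1578501/1) = 1578501, use 1/1578501
Result: 11/181 = 1/17 + 1/513 + 1/1578501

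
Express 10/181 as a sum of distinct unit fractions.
1/19 + 1/383 + 1/164643 + 1/30979626728 + 1/1343632181057717153650 + 1/4513368594934795027706292595632586553652600

Greedy algorithm:
10/181: ceiling(181/10) = 19, use 1/19
9/3439: ceiling(3439/9) = 383, use 1/383
8/1317137: ceiling(1317137/8) = 164643, use 1/164643
7/216857387091: ceiling(216857387091/7) = 30979626728, use 1/30979626728
5/6718160905288585768248: ceiling(6718160905288585768248/5) = 1343632181057717153650, use 1/1343632181057717153650
1/4513368594934795027706292595632586553652600: ceiling(4513368594934795027706292595632586553652600/1) = 4513368594934795027706292595632586553652600, use 1/4513368594934795027706292595632586553652600
Result: 10/181 = 1/19 + 1/383 + 1/164643 + 1/30979626728 + 1/1343632181057717153650 + 1/4513368594934795027706292595632586553652600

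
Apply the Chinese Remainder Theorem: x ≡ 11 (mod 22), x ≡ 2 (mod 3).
11

Using Chinese Remainder Theorem:
M = 22 × 3 = 66
M1 = 3, M2 = 22
y1 = 3^(-1) mod 22 = 15
y2 = 22^(-1) mod 3 = 1
x = (11×3×15 + 2×22×1) mod 66 = 11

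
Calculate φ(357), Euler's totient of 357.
192

357 = 3 × 7 × 17
φ(n) = n × ∏(1 - 1/p) for each prime p dividing n
φ(357) = 357 × (1 - 1/3) × (1 - 1/7) × (1 - 1/17) = 192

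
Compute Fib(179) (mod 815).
531

Matrix identity: Q^n = [[F_(n+1), F_n], [F_n, F_(n-1)]] with Q = [[1,1],[1,0]].
n = 179 = 10110011₂. Square-and-multiply, entries mod 815:
Q^1 = [[1,1],[1,0]]
Q^2 = (Q^1)² = [[2,1],[1,1]]
Q^5 = (Q^2)²·Q = [[8,5],[5,3]]
Q^11 = (Q^5)²·Q = [[144,89],[89,55]]
Q^22 = (Q^11)² = [[132,596],[596,351]]
Q^44 = (Q^22)² = [[185,173],[173,12]]
Q^89 = (Q^44)²·Q = [[435,584],[584,666]]
Q^179 = (Q^89)²·Q = [[480,531],[531,764]]
F_179 mod 815 = Q^179[0][1] = 531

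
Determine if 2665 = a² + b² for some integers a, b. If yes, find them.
8² + 51² (a=8, b=51)

Factorization: 2665 = 5 × 13 × 41
By Fermat: n is sum of two squares iff every prime p ≡ 3 (mod 4) appears to even power.
All primes ≡ 3 (mod 4) appear to even power.
Search a = 0, 1, 2, … for 2665 - a² a perfect square: first hit at a = 8: 2665 - 64 = 2601 = 51².
2665 = 8² + 51² = 64 + 2601 ✓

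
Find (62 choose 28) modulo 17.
3

Using Lucas' theorem:
Write n=62 and k=28 in base 17:
n in base 17: [3, 11]
k in base 17: [1, 11]
C(62,28) mod 17 = ∏ C(n_i, k_i) mod 17
Digit binomials (mod 17): C(3,1) = 3; C(11,11) = 1
Product: 3 × 1 = 3 ≡ 3 (mod 17)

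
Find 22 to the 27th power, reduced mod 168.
64

Repeated squaring. Binary of 27 = 11011.
22^1 ≡ 22 (mod 168); 22^2 ≡ 148 (mod 168); 22^4 ≡ 64 (mod 168); 22^8 ≡ 64 (mod 168); 22^16 ≡ 64 (mod 168)
22^27 = 22^1 × 22^2 × 22^8 × 22^16 ≡ 64 (mod 168)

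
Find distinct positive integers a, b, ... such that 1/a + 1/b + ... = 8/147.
1/19 + 1/559 + 1/780644 + 1/1218809328828

Greedy algorithm:
8/147: ceiling(147/8) = 19, use 1/19
5/2793: ceiling(2793/5) = 559, use 1/559
2/1561287: ceiling(1561287/2) = 780644, use 1/780644
1/1218809328828: ceiling(1218809328828/1) = 1218809328828, use 1/1218809328828
Result: 8/147 = 1/19 + 1/559 + 1/780644 + 1/1218809328828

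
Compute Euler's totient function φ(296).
144

296 = 2^3 × 37
φ(n) = n × ∏(1 - 1/p) for each prime p dividing n
φ(296) = 296 × (1 - 1/2) × (1 - 1/37) = 144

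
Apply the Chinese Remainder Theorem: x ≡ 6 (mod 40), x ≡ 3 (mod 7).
206

Using Chinese Remainder Theorem:
M = 40 × 7 = 280
M1 = 7, M2 = 40
y1 = 7^(-1) mod 40 = 23
y2 = 40^(-1) mod 7 = 3
x = (6×7×23 + 3×40×3) mod 280 = 206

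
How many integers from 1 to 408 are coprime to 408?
128

408 = 2^3 × 3 × 17
φ(n) = n × ∏(1 - 1/p) for each prime p dividing n
φ(408) = 408 × (1 - 1/2) × (1 - 1/3) × (1 - 1/17) = 128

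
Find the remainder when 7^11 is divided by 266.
49

Repeated squaring. Binary of 11 = 1011.
7^1 ≡ 7 (mod 266); 7^2 ≡ 49 (mod 266); 7^4 ≡ 7 (mod 266); 7^8 ≡ 49 (mod 266)
7^11 = 7^1 × 7^2 × 7^8 ≡ 49 (mod 266)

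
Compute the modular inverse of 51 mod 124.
107

gcd(51, 124) = 1, so the inverse exists.
Extended Euclidean algorithm on (124, 51):
124 = 2 × 51 + 22  ⟹  22 = (1)·124 + (-2)·51
51 = 2 × 22 + 7  ⟹  7 = (-2)·124 + (5)·51
22 = 3 × 7 + 1  ⟹  1 = (7)·124 + (-17)·51
So (-17)·51 ≡ 1 (mod 124), i.e. 51^(-1) ≡ -17 ≡ 107 (mod 124).
Check: 51 × 107 = 5457 ≡ 1 (mod 124)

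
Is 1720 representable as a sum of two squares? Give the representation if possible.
Not possible

Factorization: 1720 = 2^3 × 5 × 43
By Fermat: n is sum of two squares iff every prime p ≡ 3 (mod 4) appears to even power.
Prime(s) ≡ 3 (mod 4) with odd exponent: [(43, 1)]
Therefore 1720 cannot be expressed as a² + b².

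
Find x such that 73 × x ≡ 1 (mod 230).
167

gcd(73, 230) = 1, so the inverse exists.
Extended Euclidean algorithm on (230, 73):
230 = 3 × 73 + 11  ⟹  11 = (1)·230 + (-3)·73
73 = 6 × 11 + 7  ⟹  7 = (-6)·230 + (19)·73
11 = 1 × 7 + 4  ⟹  4 = (7)·230 + (-22)·73
7 = 1 × 4 + 3  ⟹  3 = (-13)·230 + (41)·73
4 = 1 × 3 + 1  ⟹  1 = (20)·230 + (-63)·73
So (-63)·73 ≡ 1 (mod 230), i.e. 73^(-1) ≡ -63 ≡ 167 (mod 230).
Check: 73 × 167 = 12191 ≡ 1 (mod 230)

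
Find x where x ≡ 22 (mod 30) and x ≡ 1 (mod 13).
352

Using Chinese Remainder Theorem:
M = 30 × 13 = 390
M1 = 13, M2 = 30
y1 = 13^(-1) mod 30 = 7
y2 = 30^(-1) mod 13 = 10
x = (22×13×7 + 1×30×10) mod 390 = 352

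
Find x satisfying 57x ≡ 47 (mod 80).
x ≡ 71 (mod 80)

gcd(57, 80) = 1, which divides 47, so solutions exist.
Find 57^(-1) mod 80 by the extended Euclidean algorithm:
80 = 1 × 57 + 23  ⟹  23 = (1)·80 + (-1)·57
57 = 2 × 23 + 11  ⟹  11 = (-2)·80 + (3)·57
23 = 2 × 11 + 1  ⟹  1 = (5)·80 + (-7)·57
So (-7)·57 ≡ 1 (mod 80), i.e. 57^(-1) ≡ -7 ≡ 73 (mod 80).
x ≡ 73 × 47 = 3431 ≡ 71 (mod 80).
Check: 57 × 71 = 4047 ≡ 47 (mod 80).
Unique solution: x ≡ 71 (mod 80)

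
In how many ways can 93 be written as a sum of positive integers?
82010177

p(n) counts ways to write n as a sum of positive integers (order ignored).
Euler's pentagonal recurrence: p(k) = p(k-1) + p(k-2) - p(k-5) - p(k-7) + p(k-12) + p(k-15) - ... (offsets j(3j∓1)/2, signs ++--, p(0)=1, p(<0)=0).
DP table for k = 0..92: p(0)=1, p(1)=1, p(2)=2, p(3)=3, p(4)=5, p(5)=7, p(6)=11, p(7)=15, p(8)=22, p(9)=30, p(10)=42, p(11)=56, p(12)=77, p(13)=101, p(14)=135, p(15)=176, p(16)=231, p(17)=297, p(18)=385, p(19)=490, p(20)=627, p(21)=792, p(22)=1002, p(23)=1255, p(24)=1575, p(25)=1958, p(26)=2436, p(27)=3010, p(28)=3718, p(29)=4565, p(30)=5604, p(31)=6842, p(32)=8349, p(33)=10143, p(34)=12310, p(35)=14883, p(36)=17977, p(37)=21637, p(38)=26015, p(39)=31185, p(40)=37338, p(41)=44583, p(42)=53174, p(43)=63261, p(44)=75175, p(45)=89134, p(46)=105558, p(47)=124754, p(48)=147273, p(49)=173525, p(50)=204226, p(51)=239943, p(52)=281589, p(53)=329931, p(54)=386155, p(55)=451276, p(56)=526823, p(57)=614154, p(58)=715220, p(59)=831820, p(60)=966467, p(61)=1121505, p(62)=1300156, p(63)=1505499, p(64)=1741630, p(65)=2012558, p(66)=2323520, p(67)=2679689, p(68)=3087735, p(69)=3554345, p(70)=4087968, p(71)=4697205, p(72)=5392783, p(73)=6185689, p(74)=7089500, p(75)=8118264, p(76)=9289091, p(77)=10619863, p(78)=12132164, p(79)=13848650, p(80)=15796476, p(81)=18004327, p(82)=20506255, p(83)=23338469, p(84)=26543660, p(85)=30167357, p(86)=34262962, p(87)=38887673, p(88)=44108109, p(89)=49995925, p(90)=56634173, p(91)=64112359, p(92)=72533807.
Final step: p(93) = p(92) + p(91) - p(88) - p(86) + p(81) + p(78) - p(71) - p(67) + p(58) + p(53) - p(42) - p(36) + p(23) + p(16) - p(1)
= 72533807 + 64112359 - 44108109 - 34262962 + 18004327 + 12132164 - 4697205 - 2679689 + 715220 + 329931 - 53174 - 17977 + 1255 + 231 - 1
= 82010177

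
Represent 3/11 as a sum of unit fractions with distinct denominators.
1/4 + 1/44

Greedy algorithm:
3/11: ceiling(11/3) = 4, use 1/4
1/44: ceiling(44/1) = 44, use 1/44
Result: 3/11 = 1/4 + 1/44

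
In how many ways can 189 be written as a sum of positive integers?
1527273599625

p(n) counts ways to write n as a sum of positive integers (order ignored).
Euler's pentagonal recurrence: p(k) = p(k-1) + p(k-2) - p(k-5) - p(k-7) + p(k-12) + p(k-15) - ... (offsets j(3j∓1)/2, signs ++--, p(0)=1, p(<0)=0).
DP table for k = 0..188: p(0)=1, p(1)=1, p(2)=2, p(3)=3, p(4)=5, p(5)=7, p(6)=11, p(7)=15, p(8)=22, p(9)=30, p(10)=42, p(11)=56, p(12)=77, p(13)=101, p(14)=135, p(15)=176, p(16)=231, p(17)=297, p(18)=385, p(19)=490, p(20)=627, p(21)=792, p(22)=1002, p(23)=1255, p(24)=1575, p(25)=1958, p(26)=2436, p(27)=3010, p(28)=3718, p(29)=4565, p(30)=5604, p(31)=6842, p(32)=8349, p(33)=10143, p(34)=12310, p(35)=14883, p(36)=17977, p(37)=21637, p(38)=26015, p(39)=31185, p(40)=37338, p(41)=44583, p(42)=53174, p(43)=63261, p(44)=75175, p(45)=89134, p(46)=105558, p(47)=124754, p(48)=147273, p(49)=173525, p(50)=204226, p(51)=239943, p(52)=281589, p(53)=329931, p(54)=386155, p(55)=451276, p(56)=526823, p(57)=614154, p(58)=715220, p(59)=831820, p(60)=966467, p(61)=1121505, p(62)=1300156, p(63)=1505499, p(64)=1741630, p(65)=2012558, p(66)=2323520, p(67)=2679689, p(68)=3087735, p(69)=3554345, p(70)=4087968, p(71)=4697205, p(72)=5392783, p(73)=6185689, p(74)=7089500, p(75)=8118264, p(76)=9289091, p(77)=10619863, p(78)=12132164, p(79)=13848650, p(80)=15796476, p(81)=18004327, p(82)=20506255, p(83)=23338469, p(84)=26543660, p(85)=30167357, p(86)=34262962, p(87)=38887673, p(88)=44108109, p(89)=49995925, p(90)=56634173, p(91)=64112359, p(92)=72533807, p(93)=82010177, p(94)=92669720, p(95)=104651419, p(96)=118114304, p(97)=133230930, p(98)=150198136, p(99)=169229875, p(100)=190569292, p(101)=214481126, p(102)=241265379, p(103)=271248950, p(104)=304801365, p(105)=342325709, p(106)=384276336, p(107)=431149389, p(108)=483502844, p(109)=541946240, p(110)=607163746, p(111)=679903203, p(112)=761002156, p(113)=851376628, p(114)=952050665, p(115)=1064144451, p(116)=1188908248, p(117)=1327710076, p(118)=1482074143, p(119)=1653668665, p(120)=1844349560, p(121)=2056148051, p(122)=2291320912, p(123)=2552338241, p(124)=2841940500, p(125)=3163127352, p(126)=3519222692, p(127)=3913864295, p(128)=4351078600, p(129)=4835271870, p(130)=5371315400, p(131)=5964539504, p(132)=6620830889, p(133)=7346629512, p(134)=8149040695, p(135)=9035836076, p(136)=10015581680, p(137)=11097645016, p(138)=12292341831, p(139)=13610949895, p(140)=15065878135, p(141)=16670689208, p(142)=18440293320, p(143)=20390982757, p(144)=22540654445, p(145)=24908858009, p(146)=27517052599, p(147)=30388671978, p(148)=33549419497, p(149)=37027355200, p(150)=40853235313, p(151)=45060624582, p(152)=49686288421, p(153)=54770336324, p(154)=60356673280, p(155)=66493182097, p(156)=73232243759, p(157)=80630964769, p(158)=88751778802, p(159)=97662728555, p(160)=107438159466, p(161)=118159068427, p(162)=129913904637, p(163)=142798995930, p(164)=156919475295, p(165)=172389800255, p(166)=189334822579, p(167)=207890420102, p(168)=228204732751, p(169)=250438925115, p(170)=274768617130, p(171)=301384802048, p(172)=330495499613, p(173)=362326859895, p(174)=397125074750, p(175)=435157697830, p(176)=476715857290, p(177)=522115831195, p(178)=571701605655, p(179)=625846753120, p(180)=684957390936, p(181)=749474411781, p(182)=819876908323, p(183)=896684817527, p(184)=980462880430, p(185)=1071823774337, p(186)=1171432692373, p(187)=1280011042268, p(188)=1398341745571.
Final step: p(189) = p(188) + p(187) - p(184) - p(182) + p(177) + p(174) - p(167) - p(163) + p(154) + p(149) - p(138) - p(132) + p(119) + p(112) - p(97) - p(89) + p(72) + p(63) - p(44) - p(34) + p(13) + p(2)
= 1398341745571 + 1280011042268 - 980462880430 - 819876908323 + 522115831195 + 397125074750 - 207890420102 - 142798995930 + 60356673280 + 37027355200 - 12292341831 - 6620830889 + 1653668665 + 761002156 - 133230930 - 49995925 + 5392783 + 1505499 - 75175 - 12310 + 101 + 2
= 1527273599625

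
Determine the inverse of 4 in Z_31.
8

gcd(4, 31) = 1, so the inverse exists.
Extended Euclidean algorithm on (31, 4):
31 = 7 × 4 + 3  ⟹  3 = (1)·31 + (-7)·4
4 = 1 × 3 + 1  ⟹  1 = (-1)·31 + (8)·4
So (8)·4 ≡ 1 (mod 31), i.e. 4^(-1) ≡ 8 (mod 31).
Check: 4 × 8 = 32 ≡ 1 (mod 31)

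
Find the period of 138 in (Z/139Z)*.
2

139 is prime, so ord(138) divides φ(139) = 138.
Divisors of 138: 1, 2, 3, 6, 23, 46, 69, 138.
Repeated squaring: 138^1 ≡ 138, 138^2 ≡ 1, 138^4 ≡ 1, 138^8 ≡ 1, 138^16 ≡ 1, 138^32 ≡ 1, 138^64 ≡ 1, 138^128 ≡ 1 (mod 139).
Test 138^d mod 139 for each divisor d in increasing order:
138^1 ≡ 138
138^2 ≡ 1  ← first divisor giving 1
The order is 2.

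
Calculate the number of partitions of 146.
27517052599

p(n) counts ways to write n as a sum of positive integers (order ignored).
Euler's pentagonal recurrence: p(k) = p(k-1) + p(k-2) - p(k-5) - p(k-7) + p(k-12) + p(k-15) - ... (offsets j(3j∓1)/2, signs ++--, p(0)=1, p(<0)=0).
DP table for k = 0..145: p(0)=1, p(1)=1, p(2)=2, p(3)=3, p(4)=5, p(5)=7, p(6)=11, p(7)=15, p(8)=22, p(9)=30, p(10)=42, p(11)=56, p(12)=77, p(13)=101, p(14)=135, p(15)=176, p(16)=231, p(17)=297, p(18)=385, p(19)=490, p(20)=627, p(21)=792, p(22)=1002, p(23)=1255, p(24)=1575, p(25)=1958, p(26)=2436, p(27)=3010, p(28)=3718, p(29)=4565, p(30)=5604, p(31)=6842, p(32)=8349, p(33)=10143, p(34)=12310, p(35)=14883, p(36)=17977, p(37)=21637, p(38)=26015, p(39)=31185, p(40)=37338, p(41)=44583, p(42)=53174, p(43)=63261, p(44)=75175, p(45)=89134, p(46)=105558, p(47)=124754, p(48)=147273, p(49)=173525, p(50)=204226, p(51)=239943, p(52)=281589, p(53)=329931, p(54)=386155, p(55)=451276, p(56)=526823, p(57)=614154, p(58)=715220, p(59)=831820, p(60)=966467, p(61)=1121505, p(62)=1300156, p(63)=1505499, p(64)=1741630, p(65)=2012558, p(66)=2323520, p(67)=2679689, p(68)=3087735, p(69)=3554345, p(70)=4087968, p(71)=4697205, p(72)=5392783, p(73)=6185689, p(74)=7089500, p(75)=8118264, p(76)=9289091, p(77)=10619863, p(78)=12132164, p(79)=13848650, p(80)=15796476, p(81)=18004327, p(82)=20506255, p(83)=23338469, p(84)=26543660, p(85)=30167357, p(86)=34262962, p(87)=38887673, p(88)=44108109, p(89)=49995925, p(90)=56634173, p(91)=64112359, p(92)=72533807, p(93)=82010177, p(94)=92669720, p(95)=104651419, p(96)=118114304, p(97)=133230930, p(98)=150198136, p(99)=169229875, p(100)=190569292, p(101)=214481126, p(102)=241265379, p(103)=271248950, p(104)=304801365, p(105)=342325709, p(106)=384276336, p(107)=431149389, p(108)=483502844, p(109)=541946240, p(110)=607163746, p(111)=679903203, p(112)=761002156, p(113)=851376628, p(114)=952050665, p(115)=1064144451, p(116)=1188908248, p(117)=1327710076, p(118)=1482074143, p(119)=1653668665, p(120)=1844349560, p(121)=2056148051, p(122)=2291320912, p(123)=2552338241, p(124)=2841940500, p(125)=3163127352, p(126)=3519222692, p(127)=3913864295, p(128)=4351078600, p(129)=4835271870, p(130)=5371315400, p(131)=5964539504, p(132)=6620830889, p(133)=7346629512, p(134)=8149040695, p(135)=9035836076, p(136)=10015581680, p(137)=11097645016, p(138)=12292341831, p(139)=13610949895, p(140)=15065878135, p(141)=16670689208, p(142)=18440293320, p(143)=20390982757, p(144)=22540654445, p(145)=24908858009.
Final step: p(146) = p(145) + p(144) - p(141) - p(139) + p(134) + p(131) - p(124) - p(120) + p(111) + p(106) - p(95) - p(89) + p(76) + p(69) - p(54) - p(46) + p(29) + p(20) - p(1)
= 24908858009 + 22540654445 - 16670689208 - 13610949895 + 8149040695 + 5964539504 - 2841940500 - 1844349560 + 679903203 + 384276336 - 104651419 - 49995925 + 9289091 + 3554345 - 386155 - 105558 + 4565 + 627 - 1
= 27517052599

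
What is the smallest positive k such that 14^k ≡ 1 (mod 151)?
150

151 is prime, so ord(14) divides φ(151) = 150.
Divisors of 150: 1, 2, 3, 5, 6, 10, 15, 25, 30, 50, 75, 150.
Repeated squaring: 14^1 ≡ 14, 14^2 ≡ 45, 14^4 ≡ 62, 14^8 ≡ 69, 14^16 ≡ 80, 14^32 ≡ 58, 14^64 ≡ 42, 14^128 ≡ 103 (mod 151).
Test 14^d mod 151 for each divisor d in increasing order:
14^1 ≡ 14
14^2 ≡ 45
14^3 = 14^2·14^1 ≡ 26
14^5 = 14^4·14^1 ≡ 113
14^6 = 14^4·14^2 ≡ 72
14^10 = 14^8·14^2 ≡ 85
14^15 = 14^8·14^4·14^2·14^1 ≡ 92
14^25 = 14^16·14^8·14^1 ≡ 119
14^30 = 14^16·14^8·14^4·14^2 ≡ 8
14^50 = 14^32·14^16·14^2 ≡ 118
14^75 = 14^64·14^8·14^2·14^1 ≡ 150
14^150 = 14^128·14^16·14^4·14^2 ≡ 1  ← first divisor giving 1
The order is 150.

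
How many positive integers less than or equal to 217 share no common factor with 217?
180

217 = 7 × 31
φ(n) = n × ∏(1 - 1/p) for each prime p dividing n
φ(217) = 217 × (1 - 1/7) × (1 - 1/31) = 180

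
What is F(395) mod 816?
137

Matrix identity: Q^n = [[F_(n+1), F_n], [F_n, F_(n-1)]] with Q = [[1,1],[1,0]].
n = 395 = 110001011₂. Square-and-multiply, entries mod 816:
Q^1 = [[1,1],[1,0]]
Q^3 = (Q^1)²·Q = [[3,2],[2,1]]
Q^6 = (Q^3)² = [[13,8],[8,5]]
Q^12 = (Q^6)² = [[233,144],[144,89]]
Q^24 = (Q^12)² = [[769,672],[672,97]]
Q^49 = (Q^24)²·Q = [[241,97],[97,144]]
Q^98 = (Q^49)² = [[578,625],[625,769]]
Q^197 = (Q^98)²·Q = [[680,101],[101,579]]
Q^395 = (Q^197)²·Q = [[0,137],[137,679]]
F_395 mod 816 = Q^395[0][1] = 137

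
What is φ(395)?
312

395 = 5 × 79
φ(n) = n × ∏(1 - 1/p) for each prime p dividing n
φ(395) = 395 × (1 - 1/5) × (1 - 1/79) = 312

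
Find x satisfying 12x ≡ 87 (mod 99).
x ≡ 32 (mod 33)

gcd(12, 99) = 3, which divides 87, so solutions exist.
Divide through by 3: 4x ≡ 29 (mod 33).
Find 4^(-1) mod 33 by the extended Euclidean algorithm:
33 = 8 × 4 + 1  ⟹  1 = (1)·33 + (-8)·4
So (-8)·4 ≡ 1 (mod 33), i.e. 4^(-1) ≡ -8 ≡ 25 (mod 33).
x ≡ 25 × 29 = 725 ≡ 32 (mod 33).
Check: 12 × 32 = 384 ≡ 87 (mod 99).
x ≡ 32 (mod 33), giving 3 solutions mod 99.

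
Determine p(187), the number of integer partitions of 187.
1280011042268

p(n) counts ways to write n as a sum of positive integers (order ignored).
Euler's pentagonal recurrence: p(k) = p(k-1) + p(k-2) - p(k-5) - p(k-7) + p(k-12) + p(k-15) - ... (offsets j(3j∓1)/2, signs ++--, p(0)=1, p(<0)=0).
DP table for k = 0..186: p(0)=1, p(1)=1, p(2)=2, p(3)=3, p(4)=5, p(5)=7, p(6)=11, p(7)=15, p(8)=22, p(9)=30, p(10)=42, p(11)=56, p(12)=77, p(13)=101, p(14)=135, p(15)=176, p(16)=231, p(17)=297, p(18)=385, p(19)=490, p(20)=627, p(21)=792, p(22)=1002, p(23)=1255, p(24)=1575, p(25)=1958, p(26)=2436, p(27)=3010, p(28)=3718, p(29)=4565, p(30)=5604, p(31)=6842, p(32)=8349, p(33)=10143, p(34)=12310, p(35)=14883, p(36)=17977, p(37)=21637, p(38)=26015, p(39)=31185, p(40)=37338, p(41)=44583, p(42)=53174, p(43)=63261, p(44)=75175, p(45)=89134, p(46)=105558, p(47)=124754, p(48)=147273, p(49)=173525, p(50)=204226, p(51)=239943, p(52)=281589, p(53)=329931, p(54)=386155, p(55)=451276, p(56)=526823, p(57)=614154, p(58)=715220, p(59)=831820, p(60)=966467, p(61)=1121505, p(62)=1300156, p(63)=1505499, p(64)=1741630, p(65)=2012558, p(66)=2323520, p(67)=2679689, p(68)=3087735, p(69)=3554345, p(70)=4087968, p(71)=4697205, p(72)=5392783, p(73)=6185689, p(74)=7089500, p(75)=8118264, p(76)=9289091, p(77)=10619863, p(78)=12132164, p(79)=13848650, p(80)=15796476, p(81)=18004327, p(82)=20506255, p(83)=23338469, p(84)=26543660, p(85)=30167357, p(86)=34262962, p(87)=38887673, p(88)=44108109, p(89)=49995925, p(90)=56634173, p(91)=64112359, p(92)=72533807, p(93)=82010177, p(94)=92669720, p(95)=104651419, p(96)=118114304, p(97)=133230930, p(98)=150198136, p(99)=169229875, p(100)=190569292, p(101)=214481126, p(102)=241265379, p(103)=271248950, p(104)=304801365, p(105)=342325709, p(106)=384276336, p(107)=431149389, p(108)=483502844, p(109)=541946240, p(110)=607163746, p(111)=679903203, p(112)=761002156, p(113)=851376628, p(114)=952050665, p(115)=1064144451, p(116)=1188908248, p(117)=1327710076, p(118)=1482074143, p(119)=1653668665, p(120)=1844349560, p(121)=2056148051, p(122)=2291320912, p(123)=2552338241, p(124)=2841940500, p(125)=3163127352, p(126)=3519222692, p(127)=3913864295, p(128)=4351078600, p(129)=4835271870, p(130)=5371315400, p(131)=5964539504, p(132)=6620830889, p(133)=7346629512, p(134)=8149040695, p(135)=9035836076, p(136)=10015581680, p(137)=11097645016, p(138)=12292341831, p(139)=13610949895, p(140)=15065878135, p(141)=16670689208, p(142)=18440293320, p(143)=20390982757, p(144)=22540654445, p(145)=24908858009, p(146)=27517052599, p(147)=30388671978, p(148)=33549419497, p(149)=37027355200, p(150)=40853235313, p(151)=45060624582, p(152)=49686288421, p(153)=54770336324, p(154)=60356673280, p(155)=66493182097, p(156)=73232243759, p(157)=80630964769, p(158)=88751778802, p(159)=97662728555, p(160)=107438159466, p(161)=118159068427, p(162)=129913904637, p(163)=142798995930, p(164)=156919475295, p(165)=172389800255, p(166)=189334822579, p(167)=207890420102, p(168)=228204732751, p(169)=250438925115, p(170)=274768617130, p(171)=301384802048, p(172)=330495499613, p(173)=362326859895, p(174)=397125074750, p(175)=435157697830, p(176)=476715857290, p(177)=522115831195, p(178)=571701605655, p(179)=625846753120, p(180)=684957390936, p(181)=749474411781, p(182)=819876908323, p(183)=896684817527, p(184)=980462880430, p(185)=1071823774337, p(186)=1171432692373.
Final step: p(187) = p(186) + p(185) - p(182) - p(180) + p(175) + p(172) - p(165) - p(161) + p(152) + p(147) - p(136) - p(130) + p(117) + p(110) - p(95) - p(87) + p(70) + p(61) - p(42) - p(32) + p(11) + p(0)
= 1171432692373 + 1071823774337 - 819876908323 - 684957390936 + 435157697830 + 330495499613 - 172389800255 - 118159068427 + 49686288421 + 30388671978 - 10015581680 - 5371315400 + 1327710076 + 607163746 - 104651419 - 38887673 + 4087968 + 1121505 - 53174 - 8349 + 56 + 1
= 1280011042268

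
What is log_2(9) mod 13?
8

Baby-step giant-step with step n = ⌈√13⌉ = 4.
Baby steps 2^j mod 13 (j:value) for j=0..3: 0:1, 1:2, 2:4, 3:8.
Giant-step multiplier: 2^(-4) ≡ 2^(12-4) = 2^8 ≡ 9 (mod 13).
Giant steps γ_i = 9·9^i mod 13: γ_0=9, γ_1=3, γ_2=1 (in table at j=0).
x = i·n + j = 2·4 + 0 = 8.
Check: 2^8 ≡ 9 (mod 13).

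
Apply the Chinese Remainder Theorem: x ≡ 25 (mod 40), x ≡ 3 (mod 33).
465

Using Chinese Remainder Theorem:
M = 40 × 33 = 1320
M1 = 33, M2 = 40
y1 = 33^(-1) mod 40 = 17
y2 = 40^(-1) mod 33 = 19
x = (25×33×17 + 3×40×19) mod 1320 = 465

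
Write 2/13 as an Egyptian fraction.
1/7 + 1/91

Greedy algorithm:
2/13: ceiling(13/2) = 7, use 1/7
1/91: ceiling(91/1) = 91, use 1/91
Result: 2/13 = 1/7 + 1/91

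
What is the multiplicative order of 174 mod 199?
66

199 is prime, so ord(174) divides φ(199) = 198.
Divisors of 198: 1, 2, 3, 6, 9, 11, 18, 22, 33, 66, 99, 198.
Repeated squaring: 174^1 ≡ 174, 174^2 ≡ 28, 174^4 ≡ 187, 174^8 ≡ 144, 174^16 ≡ 40, 174^32 ≡ 8, 174^64 ≡ 64, 174^128 ≡ 116 (mod 199).
Test 174^d mod 199 for each divisor d in increasing order:
174^1 ≡ 174
174^2 ≡ 28
174^3 = 174^2·174^1 ≡ 96
174^6 = 174^4·174^2 ≡ 62
174^9 = 174^8·174^1 ≡ 181
174^11 = 174^8·174^2·174^1 ≡ 93
174^18 = 174^16·174^2 ≡ 125
174^22 = 174^16·174^4·174^2 ≡ 92
174^33 = 174^32·174^1 ≡ 198
174^66 = 174^64·174^2 ≡ 1  ← first divisor giving 1
The order is 66.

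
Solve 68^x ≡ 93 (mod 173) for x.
43

Baby-step giant-step with step n = ⌈√173⌉ = 14.
Baby steps 68^j mod 173 (j:value) for j=0..13: 0:1, 1:68, 2:126, 3:91, 4:133, 5:48, 6:150, 7:166, 8:43, 9:156, 10:55, 11:107, 12:10, 13:161.
Giant-step multiplier: 68^(-14) ≡ 68^(172-14) = 68^158 ≡ 113 (mod 173).
Giant steps γ_i = 93·113^i mod 173: γ_0=93, γ_1=129, γ_2=45, γ_3=68 (in table at j=1).
x = i·n + j = 3·14 + 1 = 43.
Check: 68^43 ≡ 93 (mod 173).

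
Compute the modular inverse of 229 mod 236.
101

gcd(229, 236) = 1, so the inverse exists.
Extended Euclidean algorithm on (236, 229):
236 = 1 × 229 + 7  ⟹  7 = (1)·236 + (-1)·229
229 = 32 × 7 + 5  ⟹  5 = (-32)·236 + (33)·229
7 = 1 × 5 + 2  ⟹  2 = (33)·236 + (-34)·229
5 = 2 × 2 + 1  ⟹  1 = (-98)·236 + (101)·229
So (101)·229 ≡ 1 (mod 236), i.e. 229^(-1) ≡ 101 (mod 236).
Check: 229 × 101 = 23129 ≡ 1 (mod 236)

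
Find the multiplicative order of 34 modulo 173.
86

173 is prime, so ord(34) divides φ(173) = 172.
Divisors of 172: 1, 2, 4, 43, 86, 172.
Repeated squaring: 34^1 ≡ 34, 34^2 ≡ 118, 34^4 ≡ 84, 34^8 ≡ 136, 34^16 ≡ 158, 34^32 ≡ 52, 34^64 ≡ 109, 34^128 ≡ 117 (mod 173).
Test 34^d mod 173 for each divisor d in increasing order:
34^1 ≡ 34
34^2 ≡ 118
34^4 ≡ 84
34^43 = 34^32·34^8·34^2·34^1 ≡ 172
34^86 = 34^64·34^16·34^4·34^2 ≡ 1  ← first divisor giving 1
The order is 86.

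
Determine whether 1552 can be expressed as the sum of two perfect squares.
16² + 36² (a=16, b=36)

Factorization: 1552 = 2^4 × 97
By Fermat: n is sum of two squares iff every prime p ≡ 3 (mod 4) appears to even power.
All primes ≡ 3 (mod 4) appear to even power.
Search a = 0, 1, 2, … for 1552 - a² a perfect square: first hit at a = 16: 1552 - 256 = 1296 = 36².
1552 = 16² + 36² = 256 + 1296 ✓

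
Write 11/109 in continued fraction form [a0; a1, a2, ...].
[0; 9, 1, 10]

Euclidean algorithm steps:
11 = 0 × 109 + 11
109 = 9 × 11 + 10
11 = 1 × 10 + 1
10 = 10 × 1 + 0
Continued fraction: [0; 9, 1, 10]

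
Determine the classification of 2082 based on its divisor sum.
abundant

Proper divisors of 2082: sum = 1 + 2 + 3 + 6 + 347 + 694 + 1041 = 2094
Since 2094 > 2082, 2082 is abundant.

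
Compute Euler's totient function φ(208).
96

208 = 2^4 × 13
φ(n) = n × ∏(1 - 1/p) for each prime p dividing n
φ(208) = 208 × (1 - 1/2) × (1 - 1/13) = 96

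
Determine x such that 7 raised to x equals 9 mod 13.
4

Baby-step giant-step with step n = ⌈√13⌉ = 4.
Baby steps 7^j mod 13 (j:value) for j=0..3: 0:1, 1:7, 2:10, 3:5.
Giant-step multiplier: 7^(-4) ≡ 7^(12-4) = 7^8 ≡ 3 (mod 13).
Giant steps γ_i = 9·3^i mod 13: γ_0=9, γ_1=1 (in table at j=0).
x = i·n + j = 1·4 + 0 = 4.
Check: 7^4 ≡ 9 (mod 13).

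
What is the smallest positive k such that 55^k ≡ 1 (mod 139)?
23

139 is prime, so ord(55) divides φ(139) = 138.
Divisors of 138: 1, 2, 3, 6, 23, 46, 69, 138.
Repeated squaring: 55^1 ≡ 55, 55^2 ≡ 106, 55^4 ≡ 116, 55^8 ≡ 112, 55^16 ≡ 34, 55^32 ≡ 44, 55^64 ≡ 129, 55^128 ≡ 100 (mod 139).
Test 55^d mod 139 for each divisor d in increasing order:
55^1 ≡ 55
55^2 ≡ 106
55^3 = 55^2·55^1 ≡ 131
55^6 = 55^4·55^2 ≡ 64
55^23 = 55^16·55^4·55^2·55^1 ≡ 1  ← first divisor giving 1
The order is 23.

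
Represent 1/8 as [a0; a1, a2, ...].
[0; 8]

Euclidean algorithm steps:
1 = 0 × 8 + 1
8 = 8 × 1 + 0
Continued fraction: [0; 8]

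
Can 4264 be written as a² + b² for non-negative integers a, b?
30² + 58² (a=30, b=58)

Factorization: 4264 = 2^3 × 13 × 41
By Fermat: n is sum of two squares iff every prime p ≡ 3 (mod 4) appears to even power.
All primes ≡ 3 (mod 4) appear to even power.
Search a = 0, 1, 2, … for 4264 - a² a perfect square: first hit at a = 30: 4264 - 900 = 3364 = 58².
4264 = 30² + 58² = 900 + 3364 ✓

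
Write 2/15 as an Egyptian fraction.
1/8 + 1/120

Greedy algorithm:
2/15: ceiling(15/2) = 8, use 1/8
1/120: ceiling(120/1) = 120, use 1/120
Result: 2/15 = 1/8 + 1/120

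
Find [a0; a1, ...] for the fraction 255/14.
[18; 4, 1, 2]

Euclidean algorithm steps:
255 = 18 × 14 + 3
14 = 4 × 3 + 2
3 = 1 × 2 + 1
2 = 2 × 1 + 0
Continued fraction: [18; 4, 1, 2]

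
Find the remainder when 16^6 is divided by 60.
16

Repeated squaring. Binary of 6 = 110.
16^1 ≡ 16 (mod 60); 16^2 ≡ 16 (mod 60); 16^4 ≡ 16 (mod 60)
16^6 = 16^2 × 16^4 ≡ 16 (mod 60)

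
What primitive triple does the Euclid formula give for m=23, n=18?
(205, 828, 853)

Euclid's formula: a = m² - n², b = 2mn, c = m² + n²
m = 23, n = 18
a = 23² - 18² = 529 - 324 = 205
b = 2 × 23 × 18 = 828
c = 23² + 18² = 529 + 324 = 853
Verification: 205² + 828² = 42025 + 685584 = 727609 = 853² ✓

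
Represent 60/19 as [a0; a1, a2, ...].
[3; 6, 3]

Euclidean algorithm steps:
60 = 3 × 19 + 3
19 = 6 × 3 + 1
3 = 3 × 1 + 0
Continued fraction: [3; 6, 3]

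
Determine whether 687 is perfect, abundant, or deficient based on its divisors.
deficient

Proper divisors of 687: sum = 1 + 3 + 229 = 233
Since 233 < 687, 687 is deficient.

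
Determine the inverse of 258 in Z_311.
88

gcd(258, 311) = 1, so the inverse exists.
Extended Euclidean algorithm on (311, 258):
311 = 1 × 258 + 53  ⟹  53 = (1)·311 + (-1)·258
258 = 4 × 53 + 46  ⟹  46 = (-4)·311 + (5)·258
53 = 1 × 46 + 7  ⟹  7 = (5)·311 + (-6)·258
46 = 6 × 7 + 4  ⟹  4 = (-34)·311 + (41)·258
7 = 1 × 4 + 3  ⟹  3 = (39)·311 + (-47)·258
4 = 1 × 3 + 1  ⟹  1 = (-73)·311 + (88)·258
So (88)·258 ≡ 1 (mod 311), i.e. 258^(-1) ≡ 88 (mod 311).
Check: 258 × 88 = 22704 ≡ 1 (mod 311)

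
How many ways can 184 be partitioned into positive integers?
980462880430

p(n) counts ways to write n as a sum of positive integers (order ignored).
Euler's pentagonal recurrence: p(k) = p(k-1) + p(k-2) - p(k-5) - p(k-7) + p(k-12) + p(k-15) - ... (offsets j(3j∓1)/2, signs ++--, p(0)=1, p(<0)=0).
DP table for k = 0..183: p(0)=1, p(1)=1, p(2)=2, p(3)=3, p(4)=5, p(5)=7, p(6)=11, p(7)=15, p(8)=22, p(9)=30, p(10)=42, p(11)=56, p(12)=77, p(13)=101, p(14)=135, p(15)=176, p(16)=231, p(17)=297, p(18)=385, p(19)=490, p(20)=627, p(21)=792, p(22)=1002, p(23)=1255, p(24)=1575, p(25)=1958, p(26)=2436, p(27)=3010, p(28)=3718, p(29)=4565, p(30)=5604, p(31)=6842, p(32)=8349, p(33)=10143, p(34)=12310, p(35)=14883, p(36)=17977, p(37)=21637, p(38)=26015, p(39)=31185, p(40)=37338, p(41)=44583, p(42)=53174, p(43)=63261, p(44)=75175, p(45)=89134, p(46)=105558, p(47)=124754, p(48)=147273, p(49)=173525, p(50)=204226, p(51)=239943, p(52)=281589, p(53)=329931, p(54)=386155, p(55)=451276, p(56)=526823, p(57)=614154, p(58)=715220, p(59)=831820, p(60)=966467, p(61)=1121505, p(62)=1300156, p(63)=1505499, p(64)=1741630, p(65)=2012558, p(66)=2323520, p(67)=2679689, p(68)=3087735, p(69)=3554345, p(70)=4087968, p(71)=4697205, p(72)=5392783, p(73)=6185689, p(74)=7089500, p(75)=8118264, p(76)=9289091, p(77)=10619863, p(78)=12132164, p(79)=13848650, p(80)=15796476, p(81)=18004327, p(82)=20506255, p(83)=23338469, p(84)=26543660, p(85)=30167357, p(86)=34262962, p(87)=38887673, p(88)=44108109, p(89)=49995925, p(90)=56634173, p(91)=64112359, p(92)=72533807, p(93)=82010177, p(94)=92669720, p(95)=104651419, p(96)=118114304, p(97)=133230930, p(98)=150198136, p(99)=169229875, p(100)=190569292, p(101)=214481126, p(102)=241265379, p(103)=271248950, p(104)=304801365, p(105)=342325709, p(106)=384276336, p(107)=431149389, p(108)=483502844, p(109)=541946240, p(110)=607163746, p(111)=679903203, p(112)=761002156, p(113)=851376628, p(114)=952050665, p(115)=1064144451, p(116)=1188908248, p(117)=1327710076, p(118)=1482074143, p(119)=1653668665, p(120)=1844349560, p(121)=2056148051, p(122)=2291320912, p(123)=2552338241, p(124)=2841940500, p(125)=3163127352, p(126)=3519222692, p(127)=3913864295, p(128)=4351078600, p(129)=4835271870, p(130)=5371315400, p(131)=5964539504, p(132)=6620830889, p(133)=7346629512, p(134)=8149040695, p(135)=9035836076, p(136)=10015581680, p(137)=11097645016, p(138)=12292341831, p(139)=13610949895, p(140)=15065878135, p(141)=16670689208, p(142)=18440293320, p(143)=20390982757, p(144)=22540654445, p(145)=24908858009, p(146)=27517052599, p(147)=30388671978, p(148)=33549419497, p(149)=37027355200, p(150)=40853235313, p(151)=45060624582, p(152)=49686288421, p(153)=54770336324, p(154)=60356673280, p(155)=66493182097, p(156)=73232243759, p(157)=80630964769, p(158)=88751778802, p(159)=97662728555, p(160)=107438159466, p(161)=118159068427, p(162)=129913904637, p(163)=142798995930, p(164)=156919475295, p(165)=172389800255, p(166)=189334822579, p(167)=207890420102, p(168)=228204732751, p(169)=250438925115, p(170)=274768617130, p(171)=301384802048, p(172)=330495499613, p(173)=362326859895, p(174)=397125074750, p(175)=435157697830, p(176)=476715857290, p(177)=522115831195, p(178)=571701605655, p(179)=625846753120, p(180)=684957390936, p(181)=749474411781, p(182)=819876908323, p(183)=896684817527.
Final step: p(184) = p(183) + p(182) - p(179) - p(177) + p(172) + p(169) - p(162) - p(158) + p(149) + p(144) - p(133) - p(127) + p(114) + p(107) - p(92) - p(84) + p(67) + p(58) - p(39) - p(29) + p(8)
= 896684817527 + 819876908323 - 625846753120 - 522115831195 + 330495499613 + 250438925115 - 129913904637 - 88751778802 + 37027355200 + 22540654445 - 7346629512 - 3913864295 + 952050665 + 431149389 - 72533807 - 26543660 + 2679689 + 715220 - 31185 - 4565 + 22
= 980462880430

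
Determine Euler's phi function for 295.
232

295 = 5 × 59
φ(n) = n × ∏(1 - 1/p) for each prime p dividing n
φ(295) = 295 × (1 - 1/5) × (1 - 1/59) = 232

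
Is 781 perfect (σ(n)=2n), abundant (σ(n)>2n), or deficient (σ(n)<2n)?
deficient

Proper divisors of 781: sum = 1 + 11 + 71 = 83
Since 83 < 781, 781 is deficient.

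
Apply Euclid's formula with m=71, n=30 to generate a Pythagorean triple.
(4141, 4260, 5941)

Euclid's formula: a = m² - n², b = 2mn, c = m² + n²
m = 71, n = 30
a = 71² - 30² = 5041 - 900 = 4141
b = 2 × 71 × 30 = 4260
c = 71² + 30² = 5041 + 900 = 5941
Verification: 4141² + 4260² = 17147881 + 18147600 = 35295481 = 5941² ✓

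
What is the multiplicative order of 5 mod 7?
6

7 is prime, so ord(5) divides φ(7) = 6.
Divisors of 6: 1, 2, 3, 6.
Repeated squaring: 5^1 ≡ 5, 5^2 ≡ 4, 5^4 ≡ 2 (mod 7).
Test 5^d mod 7 for each divisor d in increasing order:
5^1 ≡ 5
5^2 ≡ 4
5^3 = 5^2·5^1 ≡ 6
5^6 = 5^4·5^2 ≡ 1  ← first divisor giving 1
The order is 6.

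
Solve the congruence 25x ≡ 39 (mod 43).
x ≡ 5 (mod 43)

gcd(25, 43) = 1, which divides 39, so solutions exist.
Find 25^(-1) mod 43 by the extended Euclidean algorithm:
43 = 1 × 25 + 18  ⟹  18 = (1)·43 + (-1)·25
25 = 1 × 18 + 7  ⟹  7 = (-1)·43 + (2)·25
18 = 2 × 7 + 4  ⟹  4 = (3)·43 + (-5)·25
7 = 1 × 4 + 3  ⟹  3 = (-4)·43 + (7)·25
4 = 1 × 3 + 1  ⟹  1 = (7)·43 + (-12)·25
So (-12)·25 ≡ 1 (mod 43), i.e. 25^(-1) ≡ -12 ≡ 31 (mod 43).
x ≡ 31 × 39 = 1209 ≡ 5 (mod 43).
Check: 25 × 5 = 125 ≡ 39 (mod 43).
Unique solution: x ≡ 5 (mod 43)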